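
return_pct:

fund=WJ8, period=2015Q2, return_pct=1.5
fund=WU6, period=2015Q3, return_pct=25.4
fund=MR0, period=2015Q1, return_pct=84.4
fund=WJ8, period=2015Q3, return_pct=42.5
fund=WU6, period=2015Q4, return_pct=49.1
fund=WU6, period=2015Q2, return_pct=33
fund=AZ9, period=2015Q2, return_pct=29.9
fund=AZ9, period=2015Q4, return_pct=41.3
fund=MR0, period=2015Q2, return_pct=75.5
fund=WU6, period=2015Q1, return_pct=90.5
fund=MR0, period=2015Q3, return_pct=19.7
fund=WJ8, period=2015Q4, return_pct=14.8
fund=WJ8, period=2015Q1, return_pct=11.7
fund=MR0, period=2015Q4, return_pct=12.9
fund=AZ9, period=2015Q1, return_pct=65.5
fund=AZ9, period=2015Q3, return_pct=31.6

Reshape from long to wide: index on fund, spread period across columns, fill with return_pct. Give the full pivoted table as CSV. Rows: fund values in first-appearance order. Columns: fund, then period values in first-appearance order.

fund,2015Q2,2015Q3,2015Q1,2015Q4
WJ8,1.5,42.5,11.7,14.8
WU6,33,25.4,90.5,49.1
MR0,75.5,19.7,84.4,12.9
AZ9,29.9,31.6,65.5,41.3

Columns: fund plus the 4 distinct period values (2015Q2, 2015Q3, 2015Q1, 2015Q4).
For example, row WJ8 column 2015Q2 takes return_pct=1.5 from the long row (WJ8, 2015Q2).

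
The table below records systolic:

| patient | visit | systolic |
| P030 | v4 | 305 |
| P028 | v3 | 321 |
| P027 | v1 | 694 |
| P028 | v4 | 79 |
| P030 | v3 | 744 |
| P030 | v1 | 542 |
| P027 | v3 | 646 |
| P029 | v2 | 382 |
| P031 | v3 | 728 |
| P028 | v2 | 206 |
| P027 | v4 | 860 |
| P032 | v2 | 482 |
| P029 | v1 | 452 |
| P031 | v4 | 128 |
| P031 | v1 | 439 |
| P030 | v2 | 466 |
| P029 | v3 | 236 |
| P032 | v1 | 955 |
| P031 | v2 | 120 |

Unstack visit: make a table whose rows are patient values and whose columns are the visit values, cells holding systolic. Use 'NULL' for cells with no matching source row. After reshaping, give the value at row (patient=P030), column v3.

744

The long row with patient=P030, visit=v3 has systolic=744.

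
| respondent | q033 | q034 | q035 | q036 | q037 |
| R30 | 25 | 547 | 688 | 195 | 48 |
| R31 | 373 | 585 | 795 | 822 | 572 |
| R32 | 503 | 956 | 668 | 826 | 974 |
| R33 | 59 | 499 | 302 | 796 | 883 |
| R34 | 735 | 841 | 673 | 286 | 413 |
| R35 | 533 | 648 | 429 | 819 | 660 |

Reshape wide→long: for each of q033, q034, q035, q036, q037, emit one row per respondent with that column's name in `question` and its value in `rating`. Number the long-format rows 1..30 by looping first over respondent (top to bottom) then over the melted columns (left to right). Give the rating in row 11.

30 rows total (6 × 5). Row 11: index ⌊(11-1)/5⌋ = 2 into respondent → R32; (11-1) mod 5 = 0 into the melted columns → q033.
So row 11 is (R32, q033, 503); rating = 503.

503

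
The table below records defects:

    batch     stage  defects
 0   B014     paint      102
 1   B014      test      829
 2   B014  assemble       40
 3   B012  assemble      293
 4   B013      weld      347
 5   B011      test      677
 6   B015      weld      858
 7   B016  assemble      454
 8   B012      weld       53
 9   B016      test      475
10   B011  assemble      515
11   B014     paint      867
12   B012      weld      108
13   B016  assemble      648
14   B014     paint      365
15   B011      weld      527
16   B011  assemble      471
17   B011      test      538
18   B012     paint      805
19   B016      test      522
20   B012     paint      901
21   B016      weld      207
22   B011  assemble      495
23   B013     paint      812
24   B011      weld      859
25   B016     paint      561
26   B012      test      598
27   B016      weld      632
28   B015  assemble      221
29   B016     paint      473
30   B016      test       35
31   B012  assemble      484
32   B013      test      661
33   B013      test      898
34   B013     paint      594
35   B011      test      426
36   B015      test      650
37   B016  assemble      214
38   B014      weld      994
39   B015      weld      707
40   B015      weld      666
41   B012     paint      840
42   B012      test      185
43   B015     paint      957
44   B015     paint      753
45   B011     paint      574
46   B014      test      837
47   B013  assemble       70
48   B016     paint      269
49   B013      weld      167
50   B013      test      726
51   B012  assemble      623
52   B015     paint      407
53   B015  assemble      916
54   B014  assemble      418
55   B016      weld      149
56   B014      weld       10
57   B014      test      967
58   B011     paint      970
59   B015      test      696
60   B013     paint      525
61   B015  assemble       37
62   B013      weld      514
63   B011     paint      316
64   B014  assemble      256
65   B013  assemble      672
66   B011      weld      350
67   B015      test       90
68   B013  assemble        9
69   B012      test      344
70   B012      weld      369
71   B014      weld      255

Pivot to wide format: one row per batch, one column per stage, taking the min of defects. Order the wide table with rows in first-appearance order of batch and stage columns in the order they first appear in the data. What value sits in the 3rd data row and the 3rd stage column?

With rows in first-appearance order of batch, row 3 is batch=B013. stage columns in first-appearance order: paint, test, assemble, weld; column 3 is assemble.
Long rows with batch=B013, stage=assemble: min(70, 672, 9) = 9.

9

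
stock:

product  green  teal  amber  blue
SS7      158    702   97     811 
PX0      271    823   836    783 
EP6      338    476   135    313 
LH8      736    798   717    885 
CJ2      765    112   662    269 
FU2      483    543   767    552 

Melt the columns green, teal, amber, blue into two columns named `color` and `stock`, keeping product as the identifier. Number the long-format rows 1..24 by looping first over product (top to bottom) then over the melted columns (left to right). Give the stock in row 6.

823

24 rows total (6 × 4). Row 6: index ⌊(6-1)/4⌋ = 1 into product → PX0; (6-1) mod 4 = 1 into the melted columns → teal.
So row 6 is (PX0, teal, 823); stock = 823.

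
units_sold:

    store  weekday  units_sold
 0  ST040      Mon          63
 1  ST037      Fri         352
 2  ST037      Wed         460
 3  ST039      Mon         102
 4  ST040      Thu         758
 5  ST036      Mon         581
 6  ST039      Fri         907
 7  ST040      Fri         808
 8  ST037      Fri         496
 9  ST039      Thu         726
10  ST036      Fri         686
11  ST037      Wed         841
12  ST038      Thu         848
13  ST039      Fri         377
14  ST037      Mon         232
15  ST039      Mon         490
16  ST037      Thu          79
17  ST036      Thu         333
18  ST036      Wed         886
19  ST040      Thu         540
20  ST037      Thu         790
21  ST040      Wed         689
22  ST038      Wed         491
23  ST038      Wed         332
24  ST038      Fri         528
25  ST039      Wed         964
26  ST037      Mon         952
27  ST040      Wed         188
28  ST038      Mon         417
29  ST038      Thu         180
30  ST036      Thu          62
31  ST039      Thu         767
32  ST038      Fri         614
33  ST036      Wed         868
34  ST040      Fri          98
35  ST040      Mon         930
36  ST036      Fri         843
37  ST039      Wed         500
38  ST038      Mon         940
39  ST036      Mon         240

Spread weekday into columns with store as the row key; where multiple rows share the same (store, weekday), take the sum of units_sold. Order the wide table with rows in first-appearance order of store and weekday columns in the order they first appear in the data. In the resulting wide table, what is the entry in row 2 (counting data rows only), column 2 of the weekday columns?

848

With rows in first-appearance order of store, row 2 is store=ST037. weekday columns in first-appearance order: Mon, Fri, Wed, Thu; column 2 is Fri.
Long rows with store=ST037, weekday=Fri: 352 + 496 = 848.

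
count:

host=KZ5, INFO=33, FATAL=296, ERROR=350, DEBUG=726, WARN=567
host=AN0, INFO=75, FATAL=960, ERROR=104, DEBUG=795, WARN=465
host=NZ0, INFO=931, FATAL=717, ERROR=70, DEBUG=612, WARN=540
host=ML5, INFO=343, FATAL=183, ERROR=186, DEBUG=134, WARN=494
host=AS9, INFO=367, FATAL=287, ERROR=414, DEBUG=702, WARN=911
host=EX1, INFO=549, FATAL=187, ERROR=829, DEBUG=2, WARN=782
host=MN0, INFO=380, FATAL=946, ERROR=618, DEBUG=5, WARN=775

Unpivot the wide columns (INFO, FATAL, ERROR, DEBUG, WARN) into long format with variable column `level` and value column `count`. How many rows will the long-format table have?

7 host values × 5 melted columns = 35 rows.

35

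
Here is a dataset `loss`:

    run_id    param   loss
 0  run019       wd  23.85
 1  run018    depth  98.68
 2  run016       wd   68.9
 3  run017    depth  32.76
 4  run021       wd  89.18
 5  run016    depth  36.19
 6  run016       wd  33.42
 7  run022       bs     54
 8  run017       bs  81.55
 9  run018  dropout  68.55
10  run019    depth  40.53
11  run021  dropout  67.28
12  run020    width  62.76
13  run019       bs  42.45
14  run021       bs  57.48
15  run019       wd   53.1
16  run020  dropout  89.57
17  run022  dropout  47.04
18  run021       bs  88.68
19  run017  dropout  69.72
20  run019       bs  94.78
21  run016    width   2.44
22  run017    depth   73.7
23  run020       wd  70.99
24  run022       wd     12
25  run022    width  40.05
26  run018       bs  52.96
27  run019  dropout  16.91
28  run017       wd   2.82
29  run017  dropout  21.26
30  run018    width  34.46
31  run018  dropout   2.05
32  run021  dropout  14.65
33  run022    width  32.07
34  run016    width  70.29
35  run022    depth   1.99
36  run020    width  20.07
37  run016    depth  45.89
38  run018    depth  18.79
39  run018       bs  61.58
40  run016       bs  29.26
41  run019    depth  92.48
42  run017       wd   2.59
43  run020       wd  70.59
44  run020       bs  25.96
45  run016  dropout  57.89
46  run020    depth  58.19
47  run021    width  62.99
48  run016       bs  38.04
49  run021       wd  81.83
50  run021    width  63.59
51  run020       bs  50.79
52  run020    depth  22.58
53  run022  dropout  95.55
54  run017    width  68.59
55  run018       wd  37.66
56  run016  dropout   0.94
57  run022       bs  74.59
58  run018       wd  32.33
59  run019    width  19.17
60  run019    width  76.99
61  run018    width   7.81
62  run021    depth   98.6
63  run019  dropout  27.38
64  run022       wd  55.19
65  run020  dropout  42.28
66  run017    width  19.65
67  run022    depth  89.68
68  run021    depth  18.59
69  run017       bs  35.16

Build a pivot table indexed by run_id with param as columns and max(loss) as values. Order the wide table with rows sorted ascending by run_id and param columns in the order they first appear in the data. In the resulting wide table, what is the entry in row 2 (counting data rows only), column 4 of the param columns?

69.72

With rows sorted ascending by run_id, row 2 is run_id=run017. param columns in first-appearance order: wd, depth, bs, dropout, width; column 4 is dropout.
Long rows with run_id=run017, param=dropout: max(69.72, 21.26) = 69.72.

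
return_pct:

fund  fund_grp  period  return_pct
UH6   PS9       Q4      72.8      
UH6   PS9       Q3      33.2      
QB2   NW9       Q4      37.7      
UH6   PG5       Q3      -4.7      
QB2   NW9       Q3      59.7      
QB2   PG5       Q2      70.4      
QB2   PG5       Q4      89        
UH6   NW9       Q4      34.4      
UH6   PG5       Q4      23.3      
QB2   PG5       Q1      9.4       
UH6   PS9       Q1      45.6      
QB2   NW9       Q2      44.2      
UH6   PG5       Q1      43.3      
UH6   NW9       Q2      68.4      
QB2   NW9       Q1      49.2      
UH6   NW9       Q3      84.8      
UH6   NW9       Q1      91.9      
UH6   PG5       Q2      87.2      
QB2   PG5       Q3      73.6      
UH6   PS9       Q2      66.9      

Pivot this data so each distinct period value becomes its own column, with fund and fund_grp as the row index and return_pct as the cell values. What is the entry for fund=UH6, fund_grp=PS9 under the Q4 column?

Wide layout: rows indexed by fund and fund_grp, columns are the 4 distinct period values (Q4, Q3, Q2, Q1).
Cell (fund=UH6, fund_grp=PS9, period=Q4) draws from the long row where fund=UH6, fund_grp=PS9 and period=Q4, which has return_pct=72.8.

72.8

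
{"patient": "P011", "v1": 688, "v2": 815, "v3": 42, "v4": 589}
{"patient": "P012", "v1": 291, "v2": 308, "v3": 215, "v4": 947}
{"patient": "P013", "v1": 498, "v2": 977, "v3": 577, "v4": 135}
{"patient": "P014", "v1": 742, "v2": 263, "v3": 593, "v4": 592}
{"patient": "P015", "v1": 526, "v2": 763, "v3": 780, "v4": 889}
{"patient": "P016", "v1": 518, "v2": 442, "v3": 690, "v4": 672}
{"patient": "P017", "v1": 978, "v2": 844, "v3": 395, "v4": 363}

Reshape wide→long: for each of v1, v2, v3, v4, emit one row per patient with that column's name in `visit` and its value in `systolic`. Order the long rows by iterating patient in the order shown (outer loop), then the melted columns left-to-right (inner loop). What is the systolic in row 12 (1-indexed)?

28 rows total (7 × 4). Row 12: index ⌊(12-1)/4⌋ = 2 into patient → P013; (12-1) mod 4 = 3 into the melted columns → v4.
So row 12 is (P013, v4, 135); systolic = 135.

135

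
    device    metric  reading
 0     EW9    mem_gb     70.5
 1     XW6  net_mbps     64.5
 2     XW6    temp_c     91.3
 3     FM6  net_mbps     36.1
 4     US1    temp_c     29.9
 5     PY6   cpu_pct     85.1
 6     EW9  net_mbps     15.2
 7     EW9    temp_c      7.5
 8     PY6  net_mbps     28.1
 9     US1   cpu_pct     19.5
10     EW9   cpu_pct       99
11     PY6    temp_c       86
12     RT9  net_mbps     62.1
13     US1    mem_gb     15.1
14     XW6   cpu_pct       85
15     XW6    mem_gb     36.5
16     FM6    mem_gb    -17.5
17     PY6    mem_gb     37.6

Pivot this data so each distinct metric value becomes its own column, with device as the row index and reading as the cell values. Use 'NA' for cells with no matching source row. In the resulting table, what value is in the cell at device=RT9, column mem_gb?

NA

No long-format row has device=RT9 and metric=mem_gb, so the cell is NA.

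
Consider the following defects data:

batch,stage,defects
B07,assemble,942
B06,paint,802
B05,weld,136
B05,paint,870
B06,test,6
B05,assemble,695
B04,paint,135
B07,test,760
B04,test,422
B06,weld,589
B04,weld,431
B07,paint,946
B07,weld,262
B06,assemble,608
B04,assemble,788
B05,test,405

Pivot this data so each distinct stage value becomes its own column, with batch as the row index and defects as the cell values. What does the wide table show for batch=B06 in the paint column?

Wide layout: rows indexed by batch, columns are the 4 distinct stage values (assemble, paint, weld, test).
Cell (batch=B06, stage=paint) draws from the long row where batch=B06 and stage=paint, which has defects=802.

802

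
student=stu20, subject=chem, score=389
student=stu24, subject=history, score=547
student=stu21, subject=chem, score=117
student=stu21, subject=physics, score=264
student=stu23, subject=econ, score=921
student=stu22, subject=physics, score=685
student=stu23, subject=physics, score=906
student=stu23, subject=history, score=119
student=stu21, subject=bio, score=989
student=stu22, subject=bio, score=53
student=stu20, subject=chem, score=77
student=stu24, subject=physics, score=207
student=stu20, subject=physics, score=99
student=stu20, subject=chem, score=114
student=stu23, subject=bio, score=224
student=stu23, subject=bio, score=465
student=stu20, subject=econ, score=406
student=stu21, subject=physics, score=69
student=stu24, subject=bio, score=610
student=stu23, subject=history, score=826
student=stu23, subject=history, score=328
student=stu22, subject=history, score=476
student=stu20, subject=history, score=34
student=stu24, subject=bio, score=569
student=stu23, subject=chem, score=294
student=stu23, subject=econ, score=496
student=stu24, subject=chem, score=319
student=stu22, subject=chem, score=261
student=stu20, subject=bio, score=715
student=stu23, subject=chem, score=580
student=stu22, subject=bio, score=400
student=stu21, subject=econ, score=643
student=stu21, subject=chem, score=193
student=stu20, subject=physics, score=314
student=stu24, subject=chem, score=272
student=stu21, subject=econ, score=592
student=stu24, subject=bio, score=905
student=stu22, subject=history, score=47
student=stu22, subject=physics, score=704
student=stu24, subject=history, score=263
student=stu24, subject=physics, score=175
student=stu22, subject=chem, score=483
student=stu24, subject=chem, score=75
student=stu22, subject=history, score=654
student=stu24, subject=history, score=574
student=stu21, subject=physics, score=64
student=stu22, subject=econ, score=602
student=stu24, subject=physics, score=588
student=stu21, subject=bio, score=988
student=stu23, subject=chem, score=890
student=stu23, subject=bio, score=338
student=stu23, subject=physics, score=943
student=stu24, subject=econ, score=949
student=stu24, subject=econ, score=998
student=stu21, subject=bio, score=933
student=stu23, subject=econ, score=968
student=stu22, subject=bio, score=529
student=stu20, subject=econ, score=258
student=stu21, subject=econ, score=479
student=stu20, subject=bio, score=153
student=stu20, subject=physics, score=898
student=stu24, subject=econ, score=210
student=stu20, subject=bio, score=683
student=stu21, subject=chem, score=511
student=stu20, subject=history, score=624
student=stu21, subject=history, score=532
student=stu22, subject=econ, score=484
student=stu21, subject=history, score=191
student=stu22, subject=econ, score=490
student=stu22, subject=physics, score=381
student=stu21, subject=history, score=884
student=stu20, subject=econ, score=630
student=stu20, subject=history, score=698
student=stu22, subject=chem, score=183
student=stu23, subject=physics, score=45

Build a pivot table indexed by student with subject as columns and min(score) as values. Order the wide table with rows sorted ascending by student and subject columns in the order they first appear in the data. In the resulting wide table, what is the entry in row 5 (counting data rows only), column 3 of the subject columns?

175

With rows sorted ascending by student, row 5 is student=stu24. subject columns in first-appearance order: chem, history, physics, econ, bio; column 3 is physics.
Long rows with student=stu24, subject=physics: min(207, 175, 588) = 175.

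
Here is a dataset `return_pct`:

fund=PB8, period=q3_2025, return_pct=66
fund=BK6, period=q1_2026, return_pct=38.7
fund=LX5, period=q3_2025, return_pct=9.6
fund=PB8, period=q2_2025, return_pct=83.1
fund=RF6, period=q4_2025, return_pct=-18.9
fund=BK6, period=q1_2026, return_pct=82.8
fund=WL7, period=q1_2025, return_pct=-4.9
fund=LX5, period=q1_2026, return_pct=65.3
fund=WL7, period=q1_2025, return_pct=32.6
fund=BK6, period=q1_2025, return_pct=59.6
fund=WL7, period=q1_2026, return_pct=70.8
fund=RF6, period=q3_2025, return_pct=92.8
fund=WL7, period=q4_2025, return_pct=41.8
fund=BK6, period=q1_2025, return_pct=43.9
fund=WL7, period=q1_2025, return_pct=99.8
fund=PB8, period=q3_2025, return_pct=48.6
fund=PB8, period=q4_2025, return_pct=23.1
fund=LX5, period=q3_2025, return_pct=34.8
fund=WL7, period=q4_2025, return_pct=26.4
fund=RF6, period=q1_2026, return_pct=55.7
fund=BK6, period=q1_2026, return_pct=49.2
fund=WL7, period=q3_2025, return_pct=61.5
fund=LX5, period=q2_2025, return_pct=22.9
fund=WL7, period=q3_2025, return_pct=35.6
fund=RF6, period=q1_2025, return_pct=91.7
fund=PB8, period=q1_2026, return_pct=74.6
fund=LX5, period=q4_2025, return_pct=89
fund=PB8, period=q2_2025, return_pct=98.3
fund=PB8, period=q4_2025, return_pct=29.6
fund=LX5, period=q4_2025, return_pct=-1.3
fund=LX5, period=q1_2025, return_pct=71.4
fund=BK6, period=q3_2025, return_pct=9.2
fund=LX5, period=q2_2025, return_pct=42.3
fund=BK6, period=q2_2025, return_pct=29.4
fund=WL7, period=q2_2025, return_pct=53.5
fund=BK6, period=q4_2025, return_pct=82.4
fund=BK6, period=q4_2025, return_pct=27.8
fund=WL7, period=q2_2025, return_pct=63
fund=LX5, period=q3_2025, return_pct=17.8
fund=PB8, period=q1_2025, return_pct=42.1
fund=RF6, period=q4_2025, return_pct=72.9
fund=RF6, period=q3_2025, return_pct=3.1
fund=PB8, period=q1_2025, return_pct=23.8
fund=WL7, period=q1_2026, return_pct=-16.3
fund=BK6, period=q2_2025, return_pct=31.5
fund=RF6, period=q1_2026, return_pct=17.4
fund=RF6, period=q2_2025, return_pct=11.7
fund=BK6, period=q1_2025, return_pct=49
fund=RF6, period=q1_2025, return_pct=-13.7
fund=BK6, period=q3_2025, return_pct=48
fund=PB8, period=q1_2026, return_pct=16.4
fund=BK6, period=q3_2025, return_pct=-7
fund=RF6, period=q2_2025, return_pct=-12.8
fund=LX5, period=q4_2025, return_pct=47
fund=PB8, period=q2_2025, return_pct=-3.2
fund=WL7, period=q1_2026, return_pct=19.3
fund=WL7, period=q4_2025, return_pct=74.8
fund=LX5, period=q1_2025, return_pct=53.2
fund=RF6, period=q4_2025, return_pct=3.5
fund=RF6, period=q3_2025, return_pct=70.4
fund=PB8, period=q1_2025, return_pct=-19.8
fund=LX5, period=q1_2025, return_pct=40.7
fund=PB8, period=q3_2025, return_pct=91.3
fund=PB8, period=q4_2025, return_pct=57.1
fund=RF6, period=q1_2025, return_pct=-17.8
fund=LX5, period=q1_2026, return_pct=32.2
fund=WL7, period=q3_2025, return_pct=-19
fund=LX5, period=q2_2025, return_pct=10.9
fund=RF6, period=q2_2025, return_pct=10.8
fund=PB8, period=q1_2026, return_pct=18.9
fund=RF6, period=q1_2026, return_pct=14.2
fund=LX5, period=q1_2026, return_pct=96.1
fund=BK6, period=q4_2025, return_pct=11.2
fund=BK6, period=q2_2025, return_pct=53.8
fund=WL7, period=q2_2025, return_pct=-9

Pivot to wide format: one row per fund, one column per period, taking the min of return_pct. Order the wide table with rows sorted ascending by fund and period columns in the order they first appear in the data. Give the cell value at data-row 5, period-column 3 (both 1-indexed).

-9

With rows sorted ascending by fund, row 5 is fund=WL7. period columns in first-appearance order: q3_2025, q1_2026, q2_2025, q4_2025, q1_2025; column 3 is q2_2025.
Long rows with fund=WL7, period=q2_2025: min(53.5, 63, -9) = -9.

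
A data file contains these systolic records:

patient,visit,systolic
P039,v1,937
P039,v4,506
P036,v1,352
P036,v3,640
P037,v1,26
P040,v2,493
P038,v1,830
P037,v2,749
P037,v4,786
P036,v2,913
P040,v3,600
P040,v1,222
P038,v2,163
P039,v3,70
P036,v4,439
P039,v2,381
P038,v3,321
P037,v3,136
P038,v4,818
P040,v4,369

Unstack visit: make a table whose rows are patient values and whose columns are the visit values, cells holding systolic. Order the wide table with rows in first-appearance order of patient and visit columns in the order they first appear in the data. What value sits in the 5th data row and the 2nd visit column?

818

With rows in first-appearance order of patient, row 5 is patient=P038. visit columns in first-appearance order: v1, v4, v3, v2; column 2 is v4.
Long rows with patient=P038, visit=v4: systolic = 818.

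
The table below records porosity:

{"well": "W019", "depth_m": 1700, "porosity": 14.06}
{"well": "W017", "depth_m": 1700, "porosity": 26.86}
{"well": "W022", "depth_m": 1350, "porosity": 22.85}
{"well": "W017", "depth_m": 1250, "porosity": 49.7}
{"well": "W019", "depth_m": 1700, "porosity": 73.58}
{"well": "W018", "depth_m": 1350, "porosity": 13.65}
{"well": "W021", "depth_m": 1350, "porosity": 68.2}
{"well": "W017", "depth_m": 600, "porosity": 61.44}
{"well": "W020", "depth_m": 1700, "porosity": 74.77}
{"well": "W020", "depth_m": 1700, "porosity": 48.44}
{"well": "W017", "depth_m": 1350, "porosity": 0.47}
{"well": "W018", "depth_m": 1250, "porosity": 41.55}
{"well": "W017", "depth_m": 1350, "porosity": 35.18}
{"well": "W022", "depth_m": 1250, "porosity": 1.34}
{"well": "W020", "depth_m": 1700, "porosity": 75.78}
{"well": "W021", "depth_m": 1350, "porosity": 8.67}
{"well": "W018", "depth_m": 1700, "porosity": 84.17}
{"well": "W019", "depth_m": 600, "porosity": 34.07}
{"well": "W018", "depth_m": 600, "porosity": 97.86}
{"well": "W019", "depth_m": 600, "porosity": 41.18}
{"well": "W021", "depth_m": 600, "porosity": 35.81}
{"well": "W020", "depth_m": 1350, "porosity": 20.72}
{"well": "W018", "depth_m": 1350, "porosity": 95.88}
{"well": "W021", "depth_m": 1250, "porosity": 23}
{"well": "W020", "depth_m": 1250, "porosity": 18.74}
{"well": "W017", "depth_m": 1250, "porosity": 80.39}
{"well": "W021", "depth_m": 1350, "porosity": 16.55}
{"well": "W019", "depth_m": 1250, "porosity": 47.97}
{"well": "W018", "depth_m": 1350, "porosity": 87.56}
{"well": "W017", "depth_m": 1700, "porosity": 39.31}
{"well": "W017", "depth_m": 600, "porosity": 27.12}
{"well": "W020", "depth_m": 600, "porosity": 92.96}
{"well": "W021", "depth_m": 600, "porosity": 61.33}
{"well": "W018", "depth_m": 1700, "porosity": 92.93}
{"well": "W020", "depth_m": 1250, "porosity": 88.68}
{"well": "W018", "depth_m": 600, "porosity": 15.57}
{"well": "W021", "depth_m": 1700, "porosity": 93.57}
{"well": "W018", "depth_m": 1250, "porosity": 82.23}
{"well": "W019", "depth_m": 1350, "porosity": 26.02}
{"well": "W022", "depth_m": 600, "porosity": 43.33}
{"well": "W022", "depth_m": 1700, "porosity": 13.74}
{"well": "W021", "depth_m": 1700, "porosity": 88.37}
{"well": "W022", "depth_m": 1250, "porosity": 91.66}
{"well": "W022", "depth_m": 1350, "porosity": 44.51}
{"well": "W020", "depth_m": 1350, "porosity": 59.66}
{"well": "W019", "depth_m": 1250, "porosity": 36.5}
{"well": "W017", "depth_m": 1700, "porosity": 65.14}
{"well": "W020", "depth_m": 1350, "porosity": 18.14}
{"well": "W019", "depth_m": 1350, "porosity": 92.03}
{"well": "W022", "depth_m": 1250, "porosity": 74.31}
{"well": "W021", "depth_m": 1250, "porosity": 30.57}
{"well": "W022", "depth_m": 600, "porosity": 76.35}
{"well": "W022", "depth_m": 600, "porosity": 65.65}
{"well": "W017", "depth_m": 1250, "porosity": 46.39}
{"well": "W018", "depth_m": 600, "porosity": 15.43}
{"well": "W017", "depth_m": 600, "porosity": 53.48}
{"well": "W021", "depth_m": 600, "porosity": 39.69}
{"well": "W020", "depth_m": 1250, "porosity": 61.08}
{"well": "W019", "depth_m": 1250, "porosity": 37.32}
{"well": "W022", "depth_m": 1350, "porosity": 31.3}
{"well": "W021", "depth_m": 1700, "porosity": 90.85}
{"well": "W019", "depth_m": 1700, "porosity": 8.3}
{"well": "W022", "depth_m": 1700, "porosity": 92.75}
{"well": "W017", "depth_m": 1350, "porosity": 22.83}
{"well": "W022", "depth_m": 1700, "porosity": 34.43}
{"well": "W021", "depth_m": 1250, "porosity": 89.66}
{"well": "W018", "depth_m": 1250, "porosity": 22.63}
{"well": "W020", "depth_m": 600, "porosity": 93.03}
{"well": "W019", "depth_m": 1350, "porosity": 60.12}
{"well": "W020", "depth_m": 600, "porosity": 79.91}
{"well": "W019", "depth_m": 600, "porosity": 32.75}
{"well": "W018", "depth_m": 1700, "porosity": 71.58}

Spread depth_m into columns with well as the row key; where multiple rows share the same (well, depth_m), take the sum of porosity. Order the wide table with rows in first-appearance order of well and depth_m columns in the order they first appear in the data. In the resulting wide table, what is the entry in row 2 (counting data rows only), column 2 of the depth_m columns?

58.48

With rows in first-appearance order of well, row 2 is well=W017. depth_m columns in first-appearance order: 1700, 1350, 1250, 600; column 2 is 1350.
Long rows with well=W017, depth_m=1350: 0.47 + 35.18 + 22.83 = 58.48.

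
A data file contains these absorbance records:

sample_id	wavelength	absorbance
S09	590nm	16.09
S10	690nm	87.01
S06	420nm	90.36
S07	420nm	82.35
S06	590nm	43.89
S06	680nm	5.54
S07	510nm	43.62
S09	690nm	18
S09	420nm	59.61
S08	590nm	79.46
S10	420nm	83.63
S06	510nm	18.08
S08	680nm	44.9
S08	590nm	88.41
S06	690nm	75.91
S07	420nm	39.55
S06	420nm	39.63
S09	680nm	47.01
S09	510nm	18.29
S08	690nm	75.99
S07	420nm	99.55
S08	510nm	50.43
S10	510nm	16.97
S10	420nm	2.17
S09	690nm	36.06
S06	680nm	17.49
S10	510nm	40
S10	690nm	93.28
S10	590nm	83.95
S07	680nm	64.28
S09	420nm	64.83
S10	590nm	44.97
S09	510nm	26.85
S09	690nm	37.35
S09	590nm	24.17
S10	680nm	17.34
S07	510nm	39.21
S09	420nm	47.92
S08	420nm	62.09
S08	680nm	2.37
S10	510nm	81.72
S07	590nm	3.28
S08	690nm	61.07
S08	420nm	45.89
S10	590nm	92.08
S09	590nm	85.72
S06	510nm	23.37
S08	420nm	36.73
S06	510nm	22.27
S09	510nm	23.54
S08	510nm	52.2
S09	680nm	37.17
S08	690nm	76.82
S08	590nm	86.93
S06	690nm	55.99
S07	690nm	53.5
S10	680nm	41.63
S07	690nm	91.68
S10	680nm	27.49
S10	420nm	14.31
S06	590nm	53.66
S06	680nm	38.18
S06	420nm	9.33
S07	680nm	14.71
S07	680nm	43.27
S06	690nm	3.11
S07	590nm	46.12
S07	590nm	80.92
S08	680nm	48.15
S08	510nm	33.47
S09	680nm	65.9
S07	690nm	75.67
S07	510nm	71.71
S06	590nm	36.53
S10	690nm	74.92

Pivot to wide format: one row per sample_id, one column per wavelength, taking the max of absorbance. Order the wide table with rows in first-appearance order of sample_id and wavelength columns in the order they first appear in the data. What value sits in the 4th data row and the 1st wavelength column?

80.92

With rows in first-appearance order of sample_id, row 4 is sample_id=S07. wavelength columns in first-appearance order: 590nm, 690nm, 420nm, 680nm, 510nm; column 1 is 590nm.
Long rows with sample_id=S07, wavelength=590nm: max(3.28, 46.12, 80.92) = 80.92.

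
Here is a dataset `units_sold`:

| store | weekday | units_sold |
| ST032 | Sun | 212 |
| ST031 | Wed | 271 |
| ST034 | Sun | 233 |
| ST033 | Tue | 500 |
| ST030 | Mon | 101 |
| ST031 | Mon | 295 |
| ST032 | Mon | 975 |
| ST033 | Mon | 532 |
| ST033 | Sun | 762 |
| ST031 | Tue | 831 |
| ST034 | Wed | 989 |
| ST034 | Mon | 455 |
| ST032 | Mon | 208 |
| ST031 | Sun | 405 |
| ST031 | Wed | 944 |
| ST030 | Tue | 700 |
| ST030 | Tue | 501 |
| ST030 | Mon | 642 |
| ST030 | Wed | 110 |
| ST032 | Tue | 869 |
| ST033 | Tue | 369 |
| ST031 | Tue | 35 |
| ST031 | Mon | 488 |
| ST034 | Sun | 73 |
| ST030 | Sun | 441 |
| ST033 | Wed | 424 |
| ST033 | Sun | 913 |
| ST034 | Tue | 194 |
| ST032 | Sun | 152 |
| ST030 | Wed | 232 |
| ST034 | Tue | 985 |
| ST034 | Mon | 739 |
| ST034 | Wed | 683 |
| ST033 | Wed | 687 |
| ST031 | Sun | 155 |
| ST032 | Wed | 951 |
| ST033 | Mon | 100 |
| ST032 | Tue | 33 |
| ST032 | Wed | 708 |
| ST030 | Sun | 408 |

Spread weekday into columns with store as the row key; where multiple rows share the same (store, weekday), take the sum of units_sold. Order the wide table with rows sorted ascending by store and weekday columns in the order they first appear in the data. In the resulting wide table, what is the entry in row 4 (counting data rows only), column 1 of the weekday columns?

With rows sorted ascending by store, row 4 is store=ST033. weekday columns in first-appearance order: Sun, Wed, Tue, Mon; column 1 is Sun.
Long rows with store=ST033, weekday=Sun: 762 + 913 = 1675.

1675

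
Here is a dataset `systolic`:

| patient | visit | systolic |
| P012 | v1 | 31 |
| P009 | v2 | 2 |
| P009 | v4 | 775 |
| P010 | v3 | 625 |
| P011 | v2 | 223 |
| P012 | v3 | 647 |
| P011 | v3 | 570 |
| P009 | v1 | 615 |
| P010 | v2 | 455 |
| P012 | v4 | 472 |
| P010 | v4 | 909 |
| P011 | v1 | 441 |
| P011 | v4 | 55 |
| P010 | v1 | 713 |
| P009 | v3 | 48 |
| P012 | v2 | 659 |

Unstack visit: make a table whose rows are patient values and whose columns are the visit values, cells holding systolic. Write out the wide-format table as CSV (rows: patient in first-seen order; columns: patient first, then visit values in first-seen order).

Columns: patient plus the 4 distinct visit values (v1, v2, v4, v3).
For example, row P012 column v1 takes systolic=31 from the long row (P012, v1).

patient,v1,v2,v4,v3
P012,31,659,472,647
P009,615,2,775,48
P010,713,455,909,625
P011,441,223,55,570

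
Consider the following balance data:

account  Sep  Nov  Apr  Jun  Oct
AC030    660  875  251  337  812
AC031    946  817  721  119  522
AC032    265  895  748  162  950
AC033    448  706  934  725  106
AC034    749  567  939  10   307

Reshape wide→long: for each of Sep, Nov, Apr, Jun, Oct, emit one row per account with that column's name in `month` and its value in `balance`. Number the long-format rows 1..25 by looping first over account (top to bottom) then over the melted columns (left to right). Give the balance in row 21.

25 rows total (5 × 5). Row 21: index ⌊(21-1)/5⌋ = 4 into account → AC034; (21-1) mod 5 = 0 into the melted columns → Sep.
So row 21 is (AC034, Sep, 749); balance = 749.

749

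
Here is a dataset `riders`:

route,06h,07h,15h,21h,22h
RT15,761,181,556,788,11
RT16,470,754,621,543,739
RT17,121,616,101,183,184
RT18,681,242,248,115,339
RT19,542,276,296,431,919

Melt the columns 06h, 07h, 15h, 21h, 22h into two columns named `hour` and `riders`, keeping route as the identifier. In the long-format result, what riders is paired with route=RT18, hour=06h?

Unpivoting turns each (route, wide-column) pair into one long row.
The wide cell at row RT18, column 06h holds 681, so the long row (RT18, 06h) has riders=681.

681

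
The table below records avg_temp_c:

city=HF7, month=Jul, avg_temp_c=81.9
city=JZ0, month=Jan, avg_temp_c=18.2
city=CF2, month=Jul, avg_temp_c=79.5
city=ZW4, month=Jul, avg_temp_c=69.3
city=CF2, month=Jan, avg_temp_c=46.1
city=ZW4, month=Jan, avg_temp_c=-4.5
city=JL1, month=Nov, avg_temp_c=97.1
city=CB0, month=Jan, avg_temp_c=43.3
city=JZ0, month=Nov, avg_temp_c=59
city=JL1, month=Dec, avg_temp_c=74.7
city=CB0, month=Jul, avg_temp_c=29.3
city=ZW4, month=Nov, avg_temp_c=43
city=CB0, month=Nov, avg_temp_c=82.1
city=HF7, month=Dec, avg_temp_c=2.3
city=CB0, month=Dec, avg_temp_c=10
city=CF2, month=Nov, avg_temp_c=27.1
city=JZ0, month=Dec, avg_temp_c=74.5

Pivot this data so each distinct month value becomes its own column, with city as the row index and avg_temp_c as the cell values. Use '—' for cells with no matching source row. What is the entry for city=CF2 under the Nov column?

The long row with city=CF2, month=Nov has avg_temp_c=27.1.

27.1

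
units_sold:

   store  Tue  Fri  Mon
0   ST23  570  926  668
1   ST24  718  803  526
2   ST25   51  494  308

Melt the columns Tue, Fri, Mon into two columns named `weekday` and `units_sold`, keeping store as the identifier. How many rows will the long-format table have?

3 store values × 3 melted columns = 9 rows.

9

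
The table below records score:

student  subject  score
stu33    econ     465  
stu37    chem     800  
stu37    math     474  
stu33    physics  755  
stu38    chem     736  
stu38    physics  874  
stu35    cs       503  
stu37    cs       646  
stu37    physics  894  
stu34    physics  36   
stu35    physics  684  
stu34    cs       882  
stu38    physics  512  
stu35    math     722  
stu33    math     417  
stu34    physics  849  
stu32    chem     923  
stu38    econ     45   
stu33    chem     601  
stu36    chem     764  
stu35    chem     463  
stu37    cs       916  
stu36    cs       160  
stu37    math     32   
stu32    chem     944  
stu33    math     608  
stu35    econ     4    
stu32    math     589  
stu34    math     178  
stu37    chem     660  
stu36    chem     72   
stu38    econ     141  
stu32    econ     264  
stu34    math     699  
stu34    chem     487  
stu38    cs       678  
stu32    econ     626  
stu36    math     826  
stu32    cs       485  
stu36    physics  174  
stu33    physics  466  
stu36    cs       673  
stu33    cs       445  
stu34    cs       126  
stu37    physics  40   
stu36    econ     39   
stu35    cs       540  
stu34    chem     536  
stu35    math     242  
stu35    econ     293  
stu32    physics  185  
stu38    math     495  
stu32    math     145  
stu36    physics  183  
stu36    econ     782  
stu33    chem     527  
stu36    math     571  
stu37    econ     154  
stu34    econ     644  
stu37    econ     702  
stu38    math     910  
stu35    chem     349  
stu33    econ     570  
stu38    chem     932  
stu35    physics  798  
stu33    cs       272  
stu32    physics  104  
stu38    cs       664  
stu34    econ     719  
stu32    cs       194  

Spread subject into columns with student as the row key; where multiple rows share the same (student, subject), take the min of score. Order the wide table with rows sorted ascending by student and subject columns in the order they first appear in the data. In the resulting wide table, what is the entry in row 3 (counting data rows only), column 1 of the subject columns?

With rows sorted ascending by student, row 3 is student=stu34. subject columns in first-appearance order: econ, chem, math, physics, cs; column 1 is econ.
Long rows with student=stu34, subject=econ: min(644, 719) = 644.

644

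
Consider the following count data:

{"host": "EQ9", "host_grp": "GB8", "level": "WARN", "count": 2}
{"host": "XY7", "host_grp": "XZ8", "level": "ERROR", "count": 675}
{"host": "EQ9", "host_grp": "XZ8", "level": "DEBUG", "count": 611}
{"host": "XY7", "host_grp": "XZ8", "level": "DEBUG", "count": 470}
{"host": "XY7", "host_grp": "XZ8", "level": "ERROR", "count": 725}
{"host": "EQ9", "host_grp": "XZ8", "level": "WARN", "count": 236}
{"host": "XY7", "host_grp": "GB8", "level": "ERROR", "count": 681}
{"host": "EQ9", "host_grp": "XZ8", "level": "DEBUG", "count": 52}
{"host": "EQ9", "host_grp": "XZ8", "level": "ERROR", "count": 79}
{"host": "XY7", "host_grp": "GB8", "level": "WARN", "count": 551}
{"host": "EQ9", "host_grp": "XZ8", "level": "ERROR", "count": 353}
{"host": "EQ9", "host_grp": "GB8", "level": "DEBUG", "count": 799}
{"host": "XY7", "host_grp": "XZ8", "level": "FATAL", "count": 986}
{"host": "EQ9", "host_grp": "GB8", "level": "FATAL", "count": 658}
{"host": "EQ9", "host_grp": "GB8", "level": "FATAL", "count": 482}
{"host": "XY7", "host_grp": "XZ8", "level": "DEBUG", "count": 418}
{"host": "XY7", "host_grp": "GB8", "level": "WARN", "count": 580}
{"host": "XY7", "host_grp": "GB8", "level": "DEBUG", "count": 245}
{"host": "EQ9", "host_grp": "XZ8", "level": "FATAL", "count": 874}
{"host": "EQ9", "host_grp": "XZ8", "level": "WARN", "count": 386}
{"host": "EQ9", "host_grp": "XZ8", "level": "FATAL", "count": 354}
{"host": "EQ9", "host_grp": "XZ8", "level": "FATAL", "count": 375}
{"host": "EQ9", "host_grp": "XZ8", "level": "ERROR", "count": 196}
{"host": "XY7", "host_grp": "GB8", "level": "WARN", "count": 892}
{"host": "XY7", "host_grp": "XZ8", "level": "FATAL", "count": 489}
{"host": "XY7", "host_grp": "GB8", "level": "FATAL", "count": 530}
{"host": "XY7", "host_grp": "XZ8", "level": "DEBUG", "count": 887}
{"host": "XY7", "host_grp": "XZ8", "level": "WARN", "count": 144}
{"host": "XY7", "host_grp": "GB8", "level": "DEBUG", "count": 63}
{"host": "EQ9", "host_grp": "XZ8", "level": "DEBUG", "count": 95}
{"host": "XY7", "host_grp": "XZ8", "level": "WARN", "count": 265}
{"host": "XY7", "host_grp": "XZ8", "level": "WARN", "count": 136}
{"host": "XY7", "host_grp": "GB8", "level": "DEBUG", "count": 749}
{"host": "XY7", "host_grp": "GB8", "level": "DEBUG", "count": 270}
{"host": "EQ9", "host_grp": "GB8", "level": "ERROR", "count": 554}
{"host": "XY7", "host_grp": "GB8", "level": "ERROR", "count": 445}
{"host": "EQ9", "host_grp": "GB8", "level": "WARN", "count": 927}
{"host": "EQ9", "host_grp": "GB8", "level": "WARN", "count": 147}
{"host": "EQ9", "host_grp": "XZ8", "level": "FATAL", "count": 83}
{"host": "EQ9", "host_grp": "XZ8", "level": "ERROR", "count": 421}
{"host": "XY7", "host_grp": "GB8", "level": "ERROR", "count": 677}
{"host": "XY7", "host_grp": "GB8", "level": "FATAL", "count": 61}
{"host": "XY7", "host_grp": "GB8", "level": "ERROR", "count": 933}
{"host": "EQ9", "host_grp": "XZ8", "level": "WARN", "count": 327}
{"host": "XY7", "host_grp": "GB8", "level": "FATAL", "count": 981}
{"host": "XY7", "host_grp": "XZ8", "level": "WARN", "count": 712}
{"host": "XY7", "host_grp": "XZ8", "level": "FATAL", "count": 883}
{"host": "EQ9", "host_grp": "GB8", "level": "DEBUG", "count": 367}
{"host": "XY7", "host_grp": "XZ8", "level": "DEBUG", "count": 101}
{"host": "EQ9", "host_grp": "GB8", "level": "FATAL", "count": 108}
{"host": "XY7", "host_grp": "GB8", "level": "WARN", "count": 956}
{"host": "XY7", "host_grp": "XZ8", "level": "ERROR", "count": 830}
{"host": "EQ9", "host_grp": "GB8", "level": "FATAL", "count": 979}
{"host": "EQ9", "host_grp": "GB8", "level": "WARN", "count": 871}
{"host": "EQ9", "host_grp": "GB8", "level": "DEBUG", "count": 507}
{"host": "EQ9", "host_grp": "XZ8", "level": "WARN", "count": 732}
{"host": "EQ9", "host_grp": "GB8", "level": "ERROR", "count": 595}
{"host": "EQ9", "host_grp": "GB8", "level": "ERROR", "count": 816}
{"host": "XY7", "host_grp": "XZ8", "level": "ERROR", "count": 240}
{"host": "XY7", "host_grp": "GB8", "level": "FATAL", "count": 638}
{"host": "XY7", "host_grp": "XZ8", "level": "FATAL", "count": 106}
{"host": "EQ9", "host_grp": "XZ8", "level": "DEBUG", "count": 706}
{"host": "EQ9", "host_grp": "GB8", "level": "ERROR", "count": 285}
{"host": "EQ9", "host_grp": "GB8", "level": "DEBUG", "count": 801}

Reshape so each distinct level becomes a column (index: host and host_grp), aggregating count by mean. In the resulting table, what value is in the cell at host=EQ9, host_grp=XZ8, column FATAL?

Rows with host=EQ9, host_grp=XZ8 and level=FATAL: count values are 874, 354, 375, 83.
(874 + 354 + 375 + 83) / 4 = 421.50.

421.50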